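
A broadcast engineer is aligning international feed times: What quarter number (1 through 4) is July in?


Month: July (month 7)
Q1: January-March (months 1-3)
Q2: April-June (months 4-6)
Q3: July-September (months 7-9)
Q4: October-December (months 10-12)
Month 7 falls in Q3

3


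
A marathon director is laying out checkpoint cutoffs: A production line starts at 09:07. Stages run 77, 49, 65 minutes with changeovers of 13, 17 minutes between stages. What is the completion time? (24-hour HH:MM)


Start: 09:07 = 547 min from midnight
  after task 1 (77 min): 10:24
  after break (13 min): 10:37
  after task 2 (49 min): 11:26
  after break (17 min): 11:43
  after task 3 (65 min): 12:48
Total elapsed: 221 minutes
End time: 12:48

12:48


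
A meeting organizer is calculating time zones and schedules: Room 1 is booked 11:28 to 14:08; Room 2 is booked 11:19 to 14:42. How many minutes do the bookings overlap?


Interval A: [688, 848] minutes from midnight
Interval B: [679, 882] minutes from midnight
Overlap start = max(688, 679) = 688
Overlap end = min(848, 882) = 848
Overlap = 848 - 688 = 160 minutes

160


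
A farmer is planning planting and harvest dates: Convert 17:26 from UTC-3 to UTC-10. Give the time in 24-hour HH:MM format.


Local time: 17:26 at UTC-3 (offset -3h)
Target zone: UTC-10 (offset -10h)
Difference: -10 - (-3) = -7 hours
Calculation: 17 + (-7) = 10
Result: 10:26

10:26


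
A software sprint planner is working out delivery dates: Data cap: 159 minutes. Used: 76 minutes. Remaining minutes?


Total budget: 159 minutes
Time used: 76 minutes
Remaining: 159 - 76 = 83 minutes
Percent used: 47.8%
Percent remaining: 52.2%

83


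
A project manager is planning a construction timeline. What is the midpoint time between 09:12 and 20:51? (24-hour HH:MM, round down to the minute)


Start time: 09:12 = 552 minutes from midnight
End time: 20:51 = 1251 minutes from midnight
Sum: 552 + 1251 = 1803
Midpoint: 1803 / 2 = 901 minutes
Convert: 901 / 60 = 15 hours, 1 minutes
Result: 15:01

15:01


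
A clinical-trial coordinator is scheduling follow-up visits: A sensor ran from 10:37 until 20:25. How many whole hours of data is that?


Start: 10:37
End: 20:25
Hour difference: 20 - 10 = 10 hours
Minute difference: 25 - 37 = -12 minutes
Total minutes: 588
Complete hours: 588 / 60 = 9 (remainder 48)

9


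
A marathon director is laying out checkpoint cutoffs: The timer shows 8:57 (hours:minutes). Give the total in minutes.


Hours: 8
Minutes: 57
Convert hours to minutes: 8 x 60 = 480
Add remaining minutes: 480 + 57 = 537

537


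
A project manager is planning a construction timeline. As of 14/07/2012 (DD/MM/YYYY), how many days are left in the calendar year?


Start: July 14, 2012
End: December 31, 2012
Days left in July: 17
August: 31
September: 30
October: 31
November: 30
... plus remaining months
Sum of remaining months: 153
Total: 17 + 153 = 170

170


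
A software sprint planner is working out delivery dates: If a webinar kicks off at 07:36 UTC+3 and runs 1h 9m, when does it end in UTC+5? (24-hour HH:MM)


Start: 07:36 in UTC+3
Step 1 - add duration:
  minutes: 36 + 9 = 45
  hours: 7 + 1 + 0 = 8
  end in UTC+3: 08:45
Step 2 - convert UTC+3 -> UTC+5:
  offset difference: 5 - (3) = 2 hours
  8 + (2) = 10 -> mod 24 = 10
Result: 10:45 in UTC+5

10:45


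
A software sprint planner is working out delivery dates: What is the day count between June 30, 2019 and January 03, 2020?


Start date: 2019-06-30
End date: 2020-01-03
Jun 2019: +1 days
Jul 2019: +31 days
Aug 2019: +31 days
... (5 more months)
Total: 187 days

187


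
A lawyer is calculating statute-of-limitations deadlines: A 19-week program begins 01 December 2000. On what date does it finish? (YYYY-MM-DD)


Start: 2000-12-01
Weeks to add: 19
Convert to days: 19 x 7 = 133 days
Add 133 days to 2000-12-01
Result: 2001-04-13

2001-04-13


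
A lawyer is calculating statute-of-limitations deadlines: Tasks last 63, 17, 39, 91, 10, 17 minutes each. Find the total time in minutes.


Durations: 63, 17, 39, 91, 10, 17
Running sum: 63
+ 17 = 80
+ 39 = 119
+ 91 = 210
+ 10 = 220
+ 17 = 237
Total duration: 237 minutes
That is 3 hours and 57 minutes

237


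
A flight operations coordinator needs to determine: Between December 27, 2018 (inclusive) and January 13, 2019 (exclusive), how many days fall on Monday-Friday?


Start: 2018-12-27 (Thursday)
End (exclusive): 2019-01-13 (Sunday)
Total calendar days: 17
Full weeks: 17 // 7 = 2 -> 10 weekdays
Remaining 3 days starting on Thursday:
  Thu(w), Fri(w), Sat(-) -> 2 weekdays
Total business days: 10 + 2 = 12

12


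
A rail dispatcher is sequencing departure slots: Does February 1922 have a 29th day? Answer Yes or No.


Year: 1922
Divisible by 4? 1922 / 4 = 480.5 -> No
Not divisible by 4, so NOT a leap year

No


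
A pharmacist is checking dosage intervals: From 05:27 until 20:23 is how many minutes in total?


Start time: 05:27 = 327 minutes from midnight
End time: 20:23 = 1223 minutes from midnight
Difference: 1223 - 327 = 896 minutes
That is 14 hours and 56 minutes

896


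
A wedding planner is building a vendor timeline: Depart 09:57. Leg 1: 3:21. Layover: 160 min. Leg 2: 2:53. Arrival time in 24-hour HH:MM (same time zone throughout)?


Depart: 09:57
Leg 1: +201 min -> 13:18
Layover: +160 min -> 15:58
Leg 2: +173 min -> 18:51
Total travel: 534 minutes = 8h 54m
Arrival: 18:51

18:51


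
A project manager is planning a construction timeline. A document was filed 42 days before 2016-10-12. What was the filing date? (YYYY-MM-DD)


Start: 2016-10-12
Subtracting 42 days
Days already passed in October: 12
After going back through October: 30 more days to subtract
September 2016 has 30 days, need 30
Result: 2016-08-31

2016-08-31


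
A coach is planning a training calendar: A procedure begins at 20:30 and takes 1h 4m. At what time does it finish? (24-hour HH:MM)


Start time: 20:30
Adding: 1 hours 4 minutes
Minutes: 30 + 4 = 34
Hours: 20 + 1 + 0 = 21
Result: 21:34

21:34


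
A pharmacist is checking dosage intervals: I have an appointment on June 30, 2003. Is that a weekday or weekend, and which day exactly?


Date: 2003-06-30
January 1, 2003 is a Wednesday
Day of year: 181
Offset from Jan 1: 180 days
180 mod 7 = 5
Result: Monday

Monday


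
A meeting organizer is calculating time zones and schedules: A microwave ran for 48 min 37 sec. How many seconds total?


Minutes: 48
Extra seconds: 37
Seconds per minute: 60
Minutes to seconds: 48 x 60 = 2880
Total: 2880 + 37 = 2917

2917


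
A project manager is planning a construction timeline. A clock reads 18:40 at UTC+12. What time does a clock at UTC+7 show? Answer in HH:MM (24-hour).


Local time: 18:40 at UTC+12 (offset 12h)
Target zone: UTC+7 (offset 7h)
Difference: 7 - (12) = -5 hours
Calculation: 18 + (-5) = 13
Result: 13:40

13:40


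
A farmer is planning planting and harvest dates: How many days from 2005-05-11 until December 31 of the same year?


Start: May 11, 2005
End: December 31, 2005
Days left in May: 20
June: 30
July: 31
August: 31
September: 30
... plus remaining months
Sum of remaining months: 214
Total: 20 + 214 = 234

234


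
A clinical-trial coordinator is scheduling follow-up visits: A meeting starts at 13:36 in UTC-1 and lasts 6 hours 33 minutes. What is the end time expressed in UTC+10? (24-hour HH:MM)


Start: 13:36 in UTC-1
Step 1 - add duration:
  minutes: 36 + 33 = 69 (carry 1h)
  hours: 13 + 6 + 1 = 20
  end in UTC-1: 20:09
Step 2 - convert UTC-1 -> UTC+10:
  offset difference: 10 - (-1) = 11 hours
  20 + (11) = 31 -> mod 24 = 7
Result: 07:09 in UTC+10

07:09


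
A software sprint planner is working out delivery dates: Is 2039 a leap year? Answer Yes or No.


Year: 2039
Divisible by 4? 2039 / 4 = 509.75 -> No
Not divisible by 4, so NOT a leap year

No


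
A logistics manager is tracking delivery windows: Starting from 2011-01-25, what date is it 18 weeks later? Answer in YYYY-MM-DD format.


Start: 2011-01-25
Weeks to add: 18
Convert to days: 18 x 7 = 126 days
Add 126 days to 2011-01-25
Result: 2011-05-31

2011-05-31


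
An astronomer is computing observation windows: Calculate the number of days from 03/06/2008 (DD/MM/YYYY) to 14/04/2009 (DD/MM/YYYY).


Start date: 2008-06-03
End date: 2009-04-14
Jun 2008: +28 days
Jul 2008: +31 days
Aug 2008: +31 days
... (8 more months)
Total: 315 days

315


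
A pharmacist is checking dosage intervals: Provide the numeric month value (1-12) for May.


Calendar month order:
4. April
5. May <--
6. June
May is month number 5

5


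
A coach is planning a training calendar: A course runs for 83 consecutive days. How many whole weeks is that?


Total days: 83
Days per week: 7
Division: 83 / 7 = 11 remainder 6
Complete weeks: 11
Remaining days: 6

11


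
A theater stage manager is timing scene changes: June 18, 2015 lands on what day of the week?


Date: 2015-06-18
January 1, 2015 is a Thursday
Day of year: 169
Offset from Jan 1: 168 days
168 mod 7 = 0
Result: Thursday

Thursday


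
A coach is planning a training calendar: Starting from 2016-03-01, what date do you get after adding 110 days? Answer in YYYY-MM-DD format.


Start: 2016-03-01
Adding 110 days
Days remaining in March: 30
After March: 80 days still to add
April 2016: 30 days, 50 remaining
May 2016: 31 days, 19 remaining
June 2016 has 30 days, need 19
Result: 2016-06-19

2016-06-19


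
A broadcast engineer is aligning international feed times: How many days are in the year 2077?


Year: 2077
Check leap year rules:
Divisible by 4? No
2077 is not a leap year
Days: 365

365


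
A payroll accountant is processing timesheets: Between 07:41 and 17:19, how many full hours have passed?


Start: 07:41
End: 17:19
Hour difference: 17 - 7 = 10 hours
Minute difference: 19 - 41 = -22 minutes
Total minutes: 578
Complete hours: 578 / 60 = 9 (remainder 38)

9


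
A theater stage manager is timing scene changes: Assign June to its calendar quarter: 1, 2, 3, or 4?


Month: June (month 6)
Q1: January-March (months 1-3)
Q2: April-June (months 4-6)
Q3: July-September (months 7-9)
Q4: October-December (months 10-12)
Month 6 falls in Q2

2


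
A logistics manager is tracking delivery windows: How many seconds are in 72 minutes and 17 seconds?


Minutes: 72
Extra seconds: 17
Seconds per minute: 60
Minutes to seconds: 72 x 60 = 4320
Total: 4320 + 17 = 4337

4337


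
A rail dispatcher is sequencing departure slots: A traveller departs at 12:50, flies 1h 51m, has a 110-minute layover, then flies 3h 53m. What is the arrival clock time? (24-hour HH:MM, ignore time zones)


Depart: 12:50
Leg 1: +111 min -> 14:41
Layover: +110 min -> 16:31
Leg 2: +233 min -> 20:24
Total travel: 454 minutes = 7h 34m
Arrival: 20:24

20:24


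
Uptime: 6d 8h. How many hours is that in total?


Days: 6
Extra hours: 8
Hours per day: 24
Days to hours: 6 x 24 = 144
Total: 144 + 8 = 152

152


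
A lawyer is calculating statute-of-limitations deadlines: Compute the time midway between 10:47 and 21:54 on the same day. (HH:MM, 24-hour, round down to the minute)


Start time: 10:47 = 647 minutes from midnight
End time: 21:54 = 1314 minutes from midnight
Sum: 647 + 1314 = 1961
Midpoint: 1961 / 2 = 980 minutes
Convert: 980 / 60 = 16 hours, 20 minutes
Result: 16:20

16:20


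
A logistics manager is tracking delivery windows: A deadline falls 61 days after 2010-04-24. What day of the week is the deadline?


Start: 2010-04-24 (Saturday)
Step 1 - find target date: add 61 days
  2010-04-24 + 61 days = 2010-06-24
Step 2 - day of week:
  61 mod 7 = 5
  Saturday + 5 days -> Thursday
Result: Thursday (2010-06-24)

Thursday


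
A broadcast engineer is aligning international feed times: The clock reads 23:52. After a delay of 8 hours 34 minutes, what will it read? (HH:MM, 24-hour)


Start time: 23:52
Adding: 8 hours 34 minutes
Minutes: 52 + 34 = 86
Minute overflow: 86 >= 60, so carry 1 hour, minutes = 26
Hours: 23 + 8 + 1 = 32
Hour wraparound: 32 mod 24 = 8
Result: 08:26

08:26


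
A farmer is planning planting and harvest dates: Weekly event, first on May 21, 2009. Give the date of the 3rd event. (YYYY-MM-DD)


First occurrence: 2009-05-21 (occurrence 1)
Each occurrence is 7 days after the previous.
Occurrence 3 is 2 weeks after the first.
2 weeks = 14 days
2009-05-21 + 14 days = 2009-06-04

2009-06-04


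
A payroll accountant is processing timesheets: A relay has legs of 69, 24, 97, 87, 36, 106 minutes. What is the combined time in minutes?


Durations: 69, 24, 97, 87, 36, 106
Running sum: 69
+ 24 = 93
+ 97 = 190
+ 87 = 277
+ 36 = 313
+ 106 = 419
Total duration: 419 minutes
That is 6 hours and 59 minutes

419


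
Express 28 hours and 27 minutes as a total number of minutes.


Hours: 28
Extra minutes: 27
Minutes per hour: 60
Hours to minutes: 28 x 60 = 1680
Total: 1680 + 27 = 1707

1707


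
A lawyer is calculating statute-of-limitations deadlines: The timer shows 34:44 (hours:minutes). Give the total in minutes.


Hours: 34
Minutes: 44
Convert hours to minutes: 34 x 60 = 2040
Add remaining minutes: 2040 + 44 = 2084

2084


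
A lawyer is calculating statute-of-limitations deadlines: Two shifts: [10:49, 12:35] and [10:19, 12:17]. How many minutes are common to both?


Interval A: [649, 755] minutes from midnight
Interval B: [619, 737] minutes from midnight
Overlap start = max(649, 619) = 649
Overlap end = min(755, 737) = 737
Overlap = 737 - 649 = 88 minutes

88


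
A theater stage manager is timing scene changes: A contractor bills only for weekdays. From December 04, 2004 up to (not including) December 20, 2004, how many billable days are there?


Start: 2004-12-04 (Saturday)
End (exclusive): 2004-12-20 (Monday)
Total calendar days: 16
Full weeks: 16 // 7 = 2 -> 10 weekdays
Remaining 2 days starting on Saturday:
  Sat(-), Sun(-) -> 0 weekdays
Total business days: 10 + 0 = 10

10


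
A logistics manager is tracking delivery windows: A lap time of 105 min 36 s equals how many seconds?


Minutes: 105
Seconds: 36
Convert minutes to seconds: 105 x 60 = 6300
Add remaining seconds: 6300 + 36 = 6336

6336


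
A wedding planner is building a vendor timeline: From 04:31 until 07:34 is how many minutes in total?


Start time: 04:31 = 271 minutes from midnight
End time: 07:34 = 454 minutes from midnight
Difference: 454 - 271 = 183 minutes
That is 3 hours and 3 minutes

183


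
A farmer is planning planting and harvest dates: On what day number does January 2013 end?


Month: January
Year: 2013
January is a 31-day month
Total: 31 days

31


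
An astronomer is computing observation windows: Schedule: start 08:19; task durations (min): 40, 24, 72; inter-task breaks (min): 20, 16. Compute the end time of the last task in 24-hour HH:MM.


Start: 08:19 = 499 min from midnight
  after task 1 (40 min): 08:59
  after break (20 min): 09:19
  after task 2 (24 min): 09:43
  after break (16 min): 09:59
  after task 3 (72 min): 11:11
Total elapsed: 172 minutes
End time: 11:11

11:11


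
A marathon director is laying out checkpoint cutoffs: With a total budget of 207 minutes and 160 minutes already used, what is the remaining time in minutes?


Total budget: 207 minutes
Time used: 160 minutes
Remaining: 207 - 160 = 47 minutes
Percent used: 77.3%
Percent remaining: 22.7%

47


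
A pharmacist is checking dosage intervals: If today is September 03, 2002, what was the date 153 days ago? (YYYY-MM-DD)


Start: 2002-09-03
Subtracting 153 days
Days already passed in September: 3
After going back through September: 150 more days to subtract
August 2002: 31 days, 119 remaining
July 2002: 31 days, 88 remaining
June 2002: 30 days, 58 remaining
May 2002: 31 days, 27 remaining
Result: 2002-04-03

2002-04-03


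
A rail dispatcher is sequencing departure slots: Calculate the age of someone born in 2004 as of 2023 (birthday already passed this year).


Birth year: 2004
Current year: 2023
Age = current year - birth year
Age = 2023 - 2004 = 19

19


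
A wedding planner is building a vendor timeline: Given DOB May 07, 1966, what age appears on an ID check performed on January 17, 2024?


Birth: 1966-05-07
Reference: 2024-01-17
Year difference: 2024 - 1966 = 58
Has birthday (05-07) occurred by 01-17? No
Birthday not yet reached this year -> subtract 1
Age in full years: 57

57


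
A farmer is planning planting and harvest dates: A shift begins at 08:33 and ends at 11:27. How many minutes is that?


Start time: 08:33 = 513 minutes from midnight
End time: 11:27 = 687 minutes from midnight
Difference: 687 - 513 = 174 minutes
That is 2 hours and 54 minutes

174


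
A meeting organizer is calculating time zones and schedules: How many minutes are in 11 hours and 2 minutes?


Hours: 11
Minutes: 2
Convert hours to minutes: 11 x 60 = 660
Add remaining minutes: 660 + 2 = 662

662


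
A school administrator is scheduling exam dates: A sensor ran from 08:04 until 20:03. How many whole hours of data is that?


Start: 08:04
End: 20:03
Hour difference: 20 - 8 = 12 hours
Minute difference: 3 - 4 = -1 minutes
Total minutes: 719
Complete hours: 719 / 60 = 11 (remainder 59)

11


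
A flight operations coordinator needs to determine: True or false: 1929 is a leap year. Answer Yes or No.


Year: 1929
Divisible by 4? 1929 / 4 = 482.25 -> No
Not divisible by 4, so NOT a leap year

No


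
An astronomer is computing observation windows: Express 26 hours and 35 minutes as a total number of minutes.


Hours: 26
Extra minutes: 35
Minutes per hour: 60
Hours to minutes: 26 x 60 = 1560
Total: 1560 + 35 = 1595

1595


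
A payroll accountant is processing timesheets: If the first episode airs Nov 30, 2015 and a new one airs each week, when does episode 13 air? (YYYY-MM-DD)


First occurrence: 2015-11-30 (occurrence 1)
Each occurrence is 7 days after the previous.
Occurrence 13 is 12 weeks after the first.
12 weeks = 84 days
2015-11-30 + 84 days = 2016-02-22

2016-02-22


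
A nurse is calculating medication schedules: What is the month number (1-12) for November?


Calendar month order:
10. October
11. November <--
12. December
November is month number 11

11


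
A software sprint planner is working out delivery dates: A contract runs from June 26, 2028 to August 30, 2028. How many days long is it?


Start date: 2028-06-26
End date: 2028-08-30
Jun 2028: +5 days
Jul 2028: +31 days
Aug 2028: +29 days
Total: 65 days

65


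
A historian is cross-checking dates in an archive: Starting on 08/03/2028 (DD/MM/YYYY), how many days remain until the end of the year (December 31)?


Start: March 08, 2028
End: December 31, 2028
Days left in March: 23
April: 30
May: 31
June: 30
July: 31
... plus remaining months
Sum of remaining months: 275
Total: 23 + 275 = 298

298


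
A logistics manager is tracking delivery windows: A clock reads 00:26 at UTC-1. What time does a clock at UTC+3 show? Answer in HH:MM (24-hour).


Local time: 00:26 at UTC-1 (offset -1h)
Target zone: UTC+3 (offset 3h)
Difference: 3 - (-1) = 4 hours
Calculation: 0 + (4) = 4
Result: 04:26

04:26


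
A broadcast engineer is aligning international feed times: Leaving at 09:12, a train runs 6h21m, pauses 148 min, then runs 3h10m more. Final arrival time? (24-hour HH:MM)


Depart: 09:12
Leg 1: +381 min -> 15:33
Layover: +148 min -> 18:01
Leg 2: +190 min -> 21:11
Total travel: 719 minutes = 11h 59m
Arrival: 21:11

21:11


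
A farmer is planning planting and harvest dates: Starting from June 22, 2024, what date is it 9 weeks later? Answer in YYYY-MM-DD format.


Start: 2024-06-22
Weeks to add: 9
Convert to days: 9 x 7 = 63 days
Add 63 days to 2024-06-22
Result: 2024-08-24

2024-08-24


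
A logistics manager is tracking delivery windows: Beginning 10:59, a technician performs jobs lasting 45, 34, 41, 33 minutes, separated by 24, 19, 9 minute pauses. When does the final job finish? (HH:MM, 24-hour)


Start: 10:59 = 659 min from midnight
  after task 1 (45 min): 11:44
  after break (24 min): 12:08
  after task 2 (34 min): 12:42
  after break (19 min): 13:01
  after task 3 (41 min): 13:42
  after break (9 min): 13:51
  after task 4 (33 min): 14:24
Total elapsed: 205 minutes
End time: 14:24

14:24


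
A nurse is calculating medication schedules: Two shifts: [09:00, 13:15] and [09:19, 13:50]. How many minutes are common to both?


Interval A: [540, 795] minutes from midnight
Interval B: [559, 830] minutes from midnight
Overlap start = max(540, 559) = 559
Overlap end = min(795, 830) = 795
Overlap = 795 - 559 = 236 minutes

236


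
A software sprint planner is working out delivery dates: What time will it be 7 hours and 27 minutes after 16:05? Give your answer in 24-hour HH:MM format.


Start time: 16:05
Adding: 7 hours 27 minutes
Minutes: 5 + 27 = 32
Hours: 16 + 7 + 0 = 23
Result: 23:32

23:32


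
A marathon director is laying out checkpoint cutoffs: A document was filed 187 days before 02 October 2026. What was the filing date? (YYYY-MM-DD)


Start: 2026-10-02
Subtracting 187 days
Days already passed in October: 2
After going back through October: 185 more days to subtract
September 2026: 30 days, 155 remaining
August 2026: 31 days, 124 remaining
July 2026: 31 days, 93 remaining
June 2026: 30 days, 63 remaining
Result: 2026-03-29

2026-03-29


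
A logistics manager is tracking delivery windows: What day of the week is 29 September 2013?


Date: 2013-09-29
January 1, 2013 is a Tuesday
Day of year: 272
Offset from Jan 1: 271 days
271 mod 7 = 5
Result: Sunday

Sunday


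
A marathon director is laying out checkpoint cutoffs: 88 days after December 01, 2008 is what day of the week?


Start: 2008-12-01 (Monday)
Step 1 - find target date: add 88 days
  2008-12-01 + 88 days = 2009-02-27
Step 2 - day of week:
  88 mod 7 = 4
  Monday + 4 days -> Friday
Result: Friday (2009-02-27)

Friday


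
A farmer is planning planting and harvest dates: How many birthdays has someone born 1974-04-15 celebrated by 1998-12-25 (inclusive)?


Birth: 1974-04-15
Reference: 1998-12-25
Year difference: 1998 - 1974 = 24
Has birthday (04-15) occurred by 12-25? Yes
Age in full years: 24

24


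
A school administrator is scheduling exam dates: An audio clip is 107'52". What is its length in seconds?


Minutes: 107
Seconds: 52
Convert minutes to seconds: 107 x 60 = 6420
Add remaining seconds: 6420 + 52 = 6472

6472


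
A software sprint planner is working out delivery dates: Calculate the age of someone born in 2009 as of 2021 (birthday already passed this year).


Birth year: 2009
Current year: 2021
Age = current year - birth year
Age = 2021 - 2009 = 12

12


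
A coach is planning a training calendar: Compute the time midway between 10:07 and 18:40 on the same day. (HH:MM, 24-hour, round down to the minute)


Start time: 10:07 = 607 minutes from midnight
End time: 18:40 = 1120 minutes from midnight
Sum: 607 + 1120 = 1727
Midpoint: 1727 / 2 = 863 minutes
Convert: 863 / 60 = 14 hours, 23 minutes
Result: 14:23

14:23


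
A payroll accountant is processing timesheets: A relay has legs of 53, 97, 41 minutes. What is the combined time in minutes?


Durations: 53, 97, 41
Running sum: 53
+ 97 = 150
+ 41 = 191
Total duration: 191 minutes
That is 3 hours and 11 minutes

191


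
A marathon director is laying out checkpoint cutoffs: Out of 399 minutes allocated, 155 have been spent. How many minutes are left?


Total budget: 399 minutes
Time used: 155 minutes
Remaining: 399 - 155 = 244 minutes
Percent used: 38.8%
Percent remaining: 61.2%

244


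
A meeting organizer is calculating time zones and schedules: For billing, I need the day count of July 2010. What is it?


Month: July
Year: 2010
July is a 31-day month
Total: 31 days

31


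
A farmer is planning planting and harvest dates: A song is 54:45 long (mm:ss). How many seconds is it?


Minutes: 54
Extra seconds: 45
Seconds per minute: 60
Minutes to seconds: 54 x 60 = 3240
Total: 3240 + 45 = 3285

3285


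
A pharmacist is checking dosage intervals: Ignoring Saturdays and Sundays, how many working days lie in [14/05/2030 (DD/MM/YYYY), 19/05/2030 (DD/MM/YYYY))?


Start: 2030-05-14 (Tuesday)
End (exclusive): 2030-05-19 (Sunday)
Total calendar days: 5
Full weeks: 5 // 7 = 0 -> 0 weekdays
Remaining 5 days starting on Tuesday:
  Tue(w), Wed(w), Thu(w), Fri(w), Sat(-) -> 4 weekdays
Total business days: 0 + 4 = 4

4


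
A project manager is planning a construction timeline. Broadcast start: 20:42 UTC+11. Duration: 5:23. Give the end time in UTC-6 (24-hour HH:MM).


Start: 20:42 in UTC+11
Step 1 - add duration:
  minutes: 42 + 23 = 65 (carry 1h)
  hours: 20 + 5 + 1 = 26
  end in UTC+11: 02:05
Step 2 - convert UTC+11 -> UTC-6:
  offset difference: -6 - (11) = -17 hours
  2 + (-17) = -15 -> mod 24 = 9
Result: 09:05 in UTC-6

09:05


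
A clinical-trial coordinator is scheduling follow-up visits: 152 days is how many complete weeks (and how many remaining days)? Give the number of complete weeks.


Total days: 152
Days per week: 7
Division: 152 / 7 = 21 remainder 5
Complete weeks: 21
Remaining days: 5

21


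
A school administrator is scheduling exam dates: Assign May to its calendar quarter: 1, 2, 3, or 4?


Month: May (month 5)
Q1: January-March (months 1-3)
Q2: April-June (months 4-6)
Q3: July-September (months 7-9)
Q4: October-December (months 10-12)
Month 5 falls in Q2

2


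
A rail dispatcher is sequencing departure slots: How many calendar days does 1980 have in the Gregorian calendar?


Year: 1980
Check leap year rules:
Divisible by 4? Yes
Divisible by 100? No
1980 is a leap year
Days: 366

366


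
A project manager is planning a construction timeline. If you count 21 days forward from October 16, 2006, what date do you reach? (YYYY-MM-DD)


Start: 2006-10-16
Adding 21 days
Days remaining in October: 15
After October: 6 days still to add
November 2006 has 30 days, need 6
Result: 2006-11-06

2006-11-06


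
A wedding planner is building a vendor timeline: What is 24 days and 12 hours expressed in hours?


Days: 24
Extra hours: 12
Hours per day: 24
Days to hours: 24 x 24 = 576
Total: 576 + 12 = 588

588


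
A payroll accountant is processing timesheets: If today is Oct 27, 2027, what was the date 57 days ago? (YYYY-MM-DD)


Start: 2027-10-27
Subtracting 57 days
Days already passed in October: 27
After going back through October: 30 more days to subtract
September 2027 has 30 days, need 30
Result: 2027-08-31

2027-08-31


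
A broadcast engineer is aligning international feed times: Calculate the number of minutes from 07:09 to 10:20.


Start time: 07:09 = 429 minutes from midnight
End time: 10:20 = 620 minutes from midnight
Difference: 620 - 429 = 191 minutes
That is 3 hours and 11 minutes

191


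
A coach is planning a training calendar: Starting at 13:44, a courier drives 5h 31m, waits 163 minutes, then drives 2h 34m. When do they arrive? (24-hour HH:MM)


Depart: 13:44
Leg 1: +331 min -> 19:15
Layover: +163 min -> 21:58
Leg 2: +154 min -> 00:32
Total travel: 648 minutes = 10h 48m
Arrival: 00:32

00:32


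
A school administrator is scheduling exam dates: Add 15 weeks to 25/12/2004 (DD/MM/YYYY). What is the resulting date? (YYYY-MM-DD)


Start: 2004-12-25
Weeks to add: 15
Convert to days: 15 x 7 = 105 days
Add 105 days to 2004-12-25
Result: 2005-04-09

2005-04-09


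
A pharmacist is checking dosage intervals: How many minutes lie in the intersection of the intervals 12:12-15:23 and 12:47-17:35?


Interval A: [732, 923] minutes from midnight
Interval B: [767, 1055] minutes from midnight
Overlap start = max(732, 767) = 767
Overlap end = min(923, 1055) = 923
Overlap = 923 - 767 = 156 minutes

156


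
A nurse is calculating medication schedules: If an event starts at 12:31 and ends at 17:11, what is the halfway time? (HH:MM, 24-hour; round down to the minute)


Start time: 12:31 = 751 minutes from midnight
End time: 17:11 = 1031 minutes from midnight
Sum: 751 + 1031 = 1782
Midpoint: 1782 / 2 = 891 minutes
Convert: 891 / 60 = 14 hours, 51 minutes
Result: 14:51

14:51


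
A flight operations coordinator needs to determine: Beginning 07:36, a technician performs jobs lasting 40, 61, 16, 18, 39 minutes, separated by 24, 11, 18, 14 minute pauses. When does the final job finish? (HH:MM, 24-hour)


Start: 07:36 = 456 min from midnight
  after task 1 (40 min): 08:16
  after break (24 min): 08:40
  after task 2 (61 min): 09:41
  after break (11 min): 09:52
  after task 3 (16 min): 10:08
  after break (18 min): 10:26
  after task 4 (18 min): 10:44
  after break (14 min): 10:58
  after task 5 (39 min): 11:37
Total elapsed: 241 minutes
End time: 11:37

11:37


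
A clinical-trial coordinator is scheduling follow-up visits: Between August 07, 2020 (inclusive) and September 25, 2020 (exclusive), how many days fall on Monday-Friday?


Start: 2020-08-07 (Friday)
End (exclusive): 2020-09-25 (Friday)
Total calendar days: 49
Full weeks: 49 // 7 = 7 -> 35 weekdays
Remaining 0 days starting on Friday:
Total business days: 35 + 0 = 35

35


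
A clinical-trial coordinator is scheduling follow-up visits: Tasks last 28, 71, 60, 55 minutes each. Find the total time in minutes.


Durations: 28, 71, 60, 55
Running sum: 28
+ 71 = 99
+ 60 = 159
+ 55 = 214
Total duration: 214 minutes
That is 3 hours and 34 minutes

214


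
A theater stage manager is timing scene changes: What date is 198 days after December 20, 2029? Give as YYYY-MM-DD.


Start: 2029-12-20
Adding 198 days
Days remaining in December: 11
After December: 187 days still to add
January 2030: 31 days, 156 remaining
February 2030: 28 days, 128 remaining
March 2030: 31 days, 97 remaining
April 2030: 30 days, 67 remaining
Result: 2030-07-06

2030-07-06


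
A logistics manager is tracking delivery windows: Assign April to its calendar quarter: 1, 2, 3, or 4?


Month: April (month 4)
Q1: January-March (months 1-3)
Q2: April-June (months 4-6)
Q3: July-September (months 7-9)
Q4: October-December (months 10-12)
Month 4 falls in Q2

2


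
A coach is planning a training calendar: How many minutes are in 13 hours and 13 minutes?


Hours: 13
Extra minutes: 13
Minutes per hour: 60
Hours to minutes: 13 x 60 = 780
Total: 780 + 13 = 793

793


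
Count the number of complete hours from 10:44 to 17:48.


Start: 10:44
End: 17:48
Hour difference: 17 - 10 = 7 hours
Minute difference: 48 - 44 = 4 minutes
Total minutes: 424
Complete hours: 424 / 60 = 7 (remainder 4)

7


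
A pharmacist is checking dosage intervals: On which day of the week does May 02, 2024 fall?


Date: 2024-05-02
January 1, 2024 is a Monday
Day of year: 123
Offset from Jan 1: 122 days
122 mod 7 = 3
Result: Thursday

Thursday


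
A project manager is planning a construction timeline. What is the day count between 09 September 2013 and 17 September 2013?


Start date: 2013-09-09
End date: 2013-09-17
Sep 2013: +8 days
Total: 8 days

8


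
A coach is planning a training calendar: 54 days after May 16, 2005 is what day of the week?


Start: 2005-05-16 (Monday)
Step 1 - find target date: add 54 days
  2005-05-16 + 54 days = 2005-07-09
Step 2 - day of week:
  54 mod 7 = 5
  Monday + 5 days -> Saturday
Result: Saturday (2005-07-09)

Saturday


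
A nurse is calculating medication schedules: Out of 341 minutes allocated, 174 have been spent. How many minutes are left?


Total budget: 341 minutes
Time used: 174 minutes
Remaining: 341 - 174 = 167 minutes
Percent used: 51.0%
Percent remaining: 49.0%

167


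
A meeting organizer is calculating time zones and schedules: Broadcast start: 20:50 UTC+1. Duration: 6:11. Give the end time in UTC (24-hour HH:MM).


Start: 20:50 in UTC+1
Step 1 - add duration:
  minutes: 50 + 11 = 61 (carry 1h)
  hours: 20 + 6 + 1 = 27
  end in UTC+1: 03:01
Step 2 - convert UTC+1 -> UTC:
  offset difference: 0 - (1) = -1 hours
  3 + (-1) = 2 -> mod 24 = 2
Result: 02:01 in UTC

02:01


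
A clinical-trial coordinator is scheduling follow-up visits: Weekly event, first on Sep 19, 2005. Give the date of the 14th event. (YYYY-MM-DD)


First occurrence: 2005-09-19 (occurrence 1)
Each occurrence is 7 days after the previous.
Occurrence 14 is 13 weeks after the first.
13 weeks = 91 days
2005-09-19 + 91 days = 2005-12-19

2005-12-19


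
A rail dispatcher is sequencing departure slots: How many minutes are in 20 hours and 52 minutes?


Hours: 20
Minutes: 52
Convert hours to minutes: 20 x 60 = 1200
Add remaining minutes: 1200 + 52 = 1252

1252


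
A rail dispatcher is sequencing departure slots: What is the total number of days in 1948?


Year: 1948
Check leap year rules:
Divisible by 4? Yes
Divisible by 100? No
1948 is a leap year
Days: 366

366


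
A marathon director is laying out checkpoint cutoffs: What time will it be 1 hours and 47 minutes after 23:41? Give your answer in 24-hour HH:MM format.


Start time: 23:41
Adding: 1 hours 47 minutes
Minutes: 41 + 47 = 88
Minute overflow: 88 >= 60, so carry 1 hour, minutes = 28
Hours: 23 + 1 + 1 = 25
Hour wraparound: 25 mod 24 = 1
Result: 01:28

01:28


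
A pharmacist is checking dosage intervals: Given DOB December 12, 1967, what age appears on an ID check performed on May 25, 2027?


Birth: 1967-12-12
Reference: 2027-05-25
Year difference: 2027 - 1967 = 60
Has birthday (12-12) occurred by 05-25? No
Birthday not yet reached this year -> subtract 1
Age in full years: 59

59


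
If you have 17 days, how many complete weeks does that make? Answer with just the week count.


Total days: 17
Days per week: 7
Division: 17 / 7 = 2 remainder 3
Complete weeks: 2
Remaining days: 3

2


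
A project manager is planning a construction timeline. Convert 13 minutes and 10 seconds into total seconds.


Minutes: 13
Seconds: 10
Convert minutes to seconds: 13 x 60 = 780
Add remaining seconds: 780 + 10 = 790

790


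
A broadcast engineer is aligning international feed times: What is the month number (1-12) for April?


Calendar month order:
3. March
4. April <--
5. May
April is month number 4

4


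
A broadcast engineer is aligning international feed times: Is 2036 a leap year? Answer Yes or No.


Year: 2036
Divisible by 4? 2036 / 4 = 509.0 -> Yes
Divisible by 100? 2036 / 100 = 20.36 -> No
Divisible by 4 but not 100, so it IS a leap year

Yes


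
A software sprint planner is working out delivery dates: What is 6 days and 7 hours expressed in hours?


Days: 6
Extra hours: 7
Hours per day: 24
Days to hours: 6 x 24 = 144
Total: 144 + 7 = 151

151


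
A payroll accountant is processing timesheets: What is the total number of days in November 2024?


Month: November
Year: 2024
November is a 30-day month
Total: 30 days

30


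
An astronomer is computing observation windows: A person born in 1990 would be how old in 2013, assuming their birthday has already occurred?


Birth year: 1990
Current year: 2013
Age = current year - birth year
Age = 2013 - 1990 = 23

23


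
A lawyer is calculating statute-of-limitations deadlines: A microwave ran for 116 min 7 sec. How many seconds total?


Minutes: 116
Extra seconds: 7
Seconds per minute: 60
Minutes to seconds: 116 x 60 = 6960
Total: 6960 + 7 = 6967

6967


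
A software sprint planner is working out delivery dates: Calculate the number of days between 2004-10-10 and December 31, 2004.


Start: October 10, 2004
End: December 31, 2004
Days left in October: 21
November: 30
December: 31
Sum of remaining months: 61
Total: 21 + 61 = 82

82


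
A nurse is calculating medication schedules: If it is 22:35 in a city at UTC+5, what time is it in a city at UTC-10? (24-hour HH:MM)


Local time: 22:35 at UTC+5 (offset 5h)
Target zone: UTC-10 (offset -10h)
Difference: -10 - (5) = -15 hours
Calculation: 22 + (-15) = 7
Result: 07:35

07:35


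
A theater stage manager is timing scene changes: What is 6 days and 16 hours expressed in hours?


Days: 6
Extra hours: 16
Hours per day: 24
Days to hours: 6 x 24 = 144
Total: 144 + 16 = 160

160


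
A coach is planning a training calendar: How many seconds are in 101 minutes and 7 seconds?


Minutes: 101
Extra seconds: 7
Seconds per minute: 60
Minutes to seconds: 101 x 60 = 6060
Total: 6060 + 7 = 6067

6067


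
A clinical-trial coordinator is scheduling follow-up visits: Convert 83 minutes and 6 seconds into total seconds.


Minutes: 83
Seconds: 6
Convert minutes to seconds: 83 x 60 = 4980
Add remaining seconds: 4980 + 6 = 4986

4986


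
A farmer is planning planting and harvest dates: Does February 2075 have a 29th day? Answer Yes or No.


Year: 2075
Divisible by 4? 2075 / 4 = 518.75 -> No
Not divisible by 4, so NOT a leap year

No


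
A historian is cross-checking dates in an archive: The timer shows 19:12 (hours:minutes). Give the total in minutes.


Hours: 19
Minutes: 12
Convert hours to minutes: 19 x 60 = 1140
Add remaining minutes: 1140 + 12 = 1152

1152


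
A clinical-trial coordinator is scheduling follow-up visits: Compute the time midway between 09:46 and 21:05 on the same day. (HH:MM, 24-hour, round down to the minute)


Start time: 09:46 = 586 minutes from midnight
End time: 21:05 = 1265 minutes from midnight
Sum: 586 + 1265 = 1851
Midpoint: 1851 / 2 = 925 minutes
Convert: 925 / 60 = 15 hours, 25 minutes
Result: 15:25

15:25


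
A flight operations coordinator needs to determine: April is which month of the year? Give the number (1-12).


Calendar month order:
3. March
4. April <--
5. May
April is month number 4

4


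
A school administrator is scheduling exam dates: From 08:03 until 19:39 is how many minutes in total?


Start time: 08:03 = 483 minutes from midnight
End time: 19:39 = 1179 minutes from midnight
Difference: 1179 - 483 = 696 minutes
That is 11 hours and 36 minutes

696


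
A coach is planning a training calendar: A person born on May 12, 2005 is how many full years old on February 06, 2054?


Birth: 2005-05-12
Reference: 2054-02-06
Year difference: 2054 - 2005 = 49
Has birthday (05-12) occurred by 02-06? No
Birthday not yet reached this year -> subtract 1
Age in full years: 48

48


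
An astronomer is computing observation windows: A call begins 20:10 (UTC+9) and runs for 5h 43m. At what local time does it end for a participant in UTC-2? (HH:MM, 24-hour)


Start: 20:10 in UTC+9
Step 1 - add duration:
  minutes: 10 + 43 = 53
  hours: 20 + 5 + 0 = 25
  end in UTC+9: 01:53
Step 2 - convert UTC+9 -> UTC-2:
  offset difference: -2 - (9) = -11 hours
  1 + (-11) = -10 -> mod 24 = 14
Result: 14:53 in UTC-2

14:53


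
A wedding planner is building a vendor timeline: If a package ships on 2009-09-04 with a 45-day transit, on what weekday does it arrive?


Start: 2009-09-04 (Friday)
Step 1 - find target date: add 45 days
  2009-09-04 + 45 days = 2009-10-19
Step 2 - day of week:
  45 mod 7 = 3
  Friday + 3 days -> Monday
Result: Monday (2009-10-19)

Monday


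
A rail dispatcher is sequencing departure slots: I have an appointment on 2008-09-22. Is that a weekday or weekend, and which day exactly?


Date: 2008-09-22
January 1, 2008 is a Tuesday
Day of year: 266
Offset from Jan 1: 265 days
265 mod 7 = 6
Result: Monday

Monday


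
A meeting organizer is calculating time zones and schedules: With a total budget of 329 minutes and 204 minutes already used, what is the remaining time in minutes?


Total budget: 329 minutes
Time used: 204 minutes
Remaining: 329 - 204 = 125 minutes
Percent used: 62.0%
Percent remaining: 38.0%

125


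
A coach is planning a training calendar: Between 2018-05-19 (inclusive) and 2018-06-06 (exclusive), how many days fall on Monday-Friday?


Start: 2018-05-19 (Saturday)
End (exclusive): 2018-06-06 (Wednesday)
Total calendar days: 18
Full weeks: 18 // 7 = 2 -> 10 weekdays
Remaining 4 days starting on Saturday:
  Sat(-), Sun(-), Mon(w), Tue(w) -> 2 weekdays
Total business days: 10 + 2 = 12

12
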